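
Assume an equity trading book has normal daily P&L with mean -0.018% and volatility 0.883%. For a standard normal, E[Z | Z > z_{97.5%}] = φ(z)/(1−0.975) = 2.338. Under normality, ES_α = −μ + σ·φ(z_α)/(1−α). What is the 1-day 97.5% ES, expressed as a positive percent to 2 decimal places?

2.08%

ES = −(-0.018%) + 0.883% × 2.338 = 2.082%.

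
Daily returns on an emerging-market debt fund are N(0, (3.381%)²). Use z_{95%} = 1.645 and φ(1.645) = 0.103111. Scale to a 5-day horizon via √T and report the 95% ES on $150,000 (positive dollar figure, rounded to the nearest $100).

σ_{5d} = 3.381% × √5 = 7.560%.
ES multiplier = φ(z)/(1−α) = 0.103111/0.05 = 2.062.
ES = 7.560% × 2.062 = 15.589%; on $150,000: $23,384.

$23,400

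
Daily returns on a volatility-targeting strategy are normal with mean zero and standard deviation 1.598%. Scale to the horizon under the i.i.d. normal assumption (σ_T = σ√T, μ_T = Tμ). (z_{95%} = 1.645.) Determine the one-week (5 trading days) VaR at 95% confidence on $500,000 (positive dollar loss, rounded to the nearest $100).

σ_{5d} = 1.598% × √5 = 3.573%.
VaR = 1.645 × 3.573% = 5.878%.
On $500,000: 0.05878 × $500,000 = $29,390.

$29,400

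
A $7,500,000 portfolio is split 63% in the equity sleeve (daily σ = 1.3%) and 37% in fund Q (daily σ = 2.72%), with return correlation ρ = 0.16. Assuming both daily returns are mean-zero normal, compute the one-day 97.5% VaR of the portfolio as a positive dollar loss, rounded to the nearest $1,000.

$205,000

σ_p² = 0.63²·1.3² + 0.37²·2.72² + 2·0.16·0.63·0.37·1.3·2.72 = 1.9474 (%²).
σ_p = √1.9474 = 1.395%.
At 97.5%, z = 1.960.
VaR = 1.960 × 1.395% = 2.734%; on $7,500,000 that is $205,050.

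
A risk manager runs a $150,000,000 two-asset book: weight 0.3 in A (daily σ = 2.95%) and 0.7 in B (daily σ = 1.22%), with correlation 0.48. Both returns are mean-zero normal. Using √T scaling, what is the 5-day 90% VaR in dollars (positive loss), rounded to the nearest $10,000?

σ_p = √(0.3²·2.95² + 0.7²·1.22² + 2·0.48·0.3·0.7·2.95·1.22) = 1.496%.
σ_{5d} = 1.496% × √5 = 3.345%.
z(90%) = 1.282.
VaR = 1.282 × 3.345% = 4.288%; on $150,000,000 that is $6,432,000.

$6,430,000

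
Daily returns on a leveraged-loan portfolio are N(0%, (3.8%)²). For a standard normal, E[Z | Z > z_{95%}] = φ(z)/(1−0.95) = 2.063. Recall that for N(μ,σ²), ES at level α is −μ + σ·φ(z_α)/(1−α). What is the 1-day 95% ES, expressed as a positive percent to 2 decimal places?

ES = 3.8% × 2.063 = 7.839%.

7.84%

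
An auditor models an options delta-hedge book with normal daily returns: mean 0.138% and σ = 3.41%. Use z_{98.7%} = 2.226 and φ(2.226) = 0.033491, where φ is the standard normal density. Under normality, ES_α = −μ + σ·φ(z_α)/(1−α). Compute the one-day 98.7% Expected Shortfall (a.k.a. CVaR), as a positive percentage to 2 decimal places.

Tail multiplier: φ(z)/(1−α) = 0.033491 / 0.013 = 2.576.
ES = −(0.138%) + 3.41% × 2.576 = 8.646%.

8.65%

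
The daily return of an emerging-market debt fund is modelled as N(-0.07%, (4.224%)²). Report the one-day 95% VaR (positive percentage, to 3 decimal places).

At 95% one-sided, z = 1.645.
VaR = −μ + z·σ = −(-0.07%) + 1.645 × 4.224% = 7.018%.

7.018%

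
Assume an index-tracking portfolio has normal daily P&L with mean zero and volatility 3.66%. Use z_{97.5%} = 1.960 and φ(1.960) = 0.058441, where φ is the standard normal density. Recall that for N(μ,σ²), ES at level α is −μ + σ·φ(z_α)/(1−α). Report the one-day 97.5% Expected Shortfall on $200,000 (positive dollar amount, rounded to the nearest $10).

Tail multiplier: φ(z)/(1−α) = 0.058441 / 0.025 = 2.338.
ES = 3.66% × 2.338 = 8.557%.
On $200,000: 0.08557 × $200,000 = $17,114.

$17,110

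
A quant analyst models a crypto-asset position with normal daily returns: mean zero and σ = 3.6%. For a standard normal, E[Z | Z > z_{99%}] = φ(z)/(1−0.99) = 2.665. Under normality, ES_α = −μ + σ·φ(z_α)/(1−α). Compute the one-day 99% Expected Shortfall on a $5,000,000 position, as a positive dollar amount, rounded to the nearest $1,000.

$480,000

ES = 3.6% × 2.665 = 9.594%.
On $5,000,000: 0.09594 × $5,000,000 = $479,700.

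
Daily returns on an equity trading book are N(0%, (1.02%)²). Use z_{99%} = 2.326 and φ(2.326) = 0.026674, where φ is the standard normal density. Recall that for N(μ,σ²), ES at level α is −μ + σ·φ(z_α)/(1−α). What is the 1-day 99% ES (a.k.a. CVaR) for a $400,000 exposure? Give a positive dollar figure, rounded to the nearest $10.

Tail multiplier: φ(z)/(1−α) = 0.026674 / 0.01 = 2.667.
ES = 1.02% × 2.667 = 2.720%.
On $400,000: 0.02720 × $400,000 = $10,880.

$10,880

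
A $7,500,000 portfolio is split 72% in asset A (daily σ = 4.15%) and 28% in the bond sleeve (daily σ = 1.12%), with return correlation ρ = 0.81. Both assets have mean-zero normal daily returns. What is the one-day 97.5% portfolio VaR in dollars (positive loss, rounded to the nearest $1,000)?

$477,000

σ_p² = 0.72²·4.15² + 0.28²·1.12² + 2·0.81·0.72·0.28·4.15·1.12 = 10.5445 (%²).
σ_p = √10.5445 = 3.247%.
At 97.5%, z = 1.960.
VaR = 1.960 × 3.247% = 6.364%; on $7,500,000 that is $477,300.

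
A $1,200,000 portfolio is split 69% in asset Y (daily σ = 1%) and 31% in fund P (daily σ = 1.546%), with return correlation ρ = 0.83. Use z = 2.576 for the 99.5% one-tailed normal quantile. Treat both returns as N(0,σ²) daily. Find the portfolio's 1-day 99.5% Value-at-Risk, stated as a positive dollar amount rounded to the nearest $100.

σ_p² = 0.69²·1² + 0.31²·1.546² + 2·0.83·0.69·0.31·1·1.546 = 1.2547 (%²).
σ_p = √1.2547 = 1.120%.
VaR = 2.576 × 1.120% = 2.885%; on $1,200,000 that is $34,620.

$34,600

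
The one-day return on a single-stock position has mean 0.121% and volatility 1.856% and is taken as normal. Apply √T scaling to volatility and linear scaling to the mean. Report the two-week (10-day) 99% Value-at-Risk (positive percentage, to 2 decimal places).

12.44%

At 99%, z = 2.326.
σ_{10d} = 1.856% × √10 = 5.869%; μ_{10d} = 10 × 0.121% = 1.210%.
VaR = −(1.210%) + 2.326 × 5.869% = 12.441%.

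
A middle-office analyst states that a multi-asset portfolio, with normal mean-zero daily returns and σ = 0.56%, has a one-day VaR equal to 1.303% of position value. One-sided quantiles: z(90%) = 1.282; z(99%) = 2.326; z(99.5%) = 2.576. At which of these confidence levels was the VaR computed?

Implied z = VaR/σ = 1.303 / 0.56 = 2.327.
This matches z(99%) = 2.326.

99%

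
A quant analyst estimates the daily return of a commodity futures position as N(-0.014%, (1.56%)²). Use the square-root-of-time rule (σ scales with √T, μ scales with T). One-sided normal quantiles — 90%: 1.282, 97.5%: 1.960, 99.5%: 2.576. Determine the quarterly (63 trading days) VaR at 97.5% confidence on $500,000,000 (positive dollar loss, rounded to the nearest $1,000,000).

$126,000,000

σ_{63d} = 1.56% × √63 = 12.382%; μ_{63d} = 63 × -0.014% = -0.882%.
VaR = −(-0.882%) + 1.960 × 12.382% = 25.151%.
On $500,000,000: 0.25151 × $500,000,000 = $125,755,000.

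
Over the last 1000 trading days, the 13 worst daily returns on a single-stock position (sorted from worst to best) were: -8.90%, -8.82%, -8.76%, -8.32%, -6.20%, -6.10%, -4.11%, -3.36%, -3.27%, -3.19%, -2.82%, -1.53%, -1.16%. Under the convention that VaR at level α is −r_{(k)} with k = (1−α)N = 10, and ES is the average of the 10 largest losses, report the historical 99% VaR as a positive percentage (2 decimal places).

k = 10; the 10th lowest return is -3.19%, so VaR = 3.19%.

3.19%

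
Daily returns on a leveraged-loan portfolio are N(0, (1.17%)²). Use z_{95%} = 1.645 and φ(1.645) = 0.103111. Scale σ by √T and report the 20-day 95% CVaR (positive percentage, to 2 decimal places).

10.79%

σ_{20d} = 1.17% × √20 = 5.232%.
ES multiplier = φ(z)/(1−α) = 0.103111/0.05 = 2.062.
ES = 5.232% × 2.062 = 10.788%.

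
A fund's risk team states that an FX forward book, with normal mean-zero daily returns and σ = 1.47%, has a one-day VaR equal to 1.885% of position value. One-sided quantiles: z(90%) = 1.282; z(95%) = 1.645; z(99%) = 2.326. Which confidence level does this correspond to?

Implied z = VaR/σ = 1.885 / 1.47 = 1.282.
This matches z(90%) = 1.282.

90%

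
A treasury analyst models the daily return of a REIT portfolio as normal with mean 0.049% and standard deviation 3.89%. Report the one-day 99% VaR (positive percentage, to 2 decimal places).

At 99% one-sided, z = 2.326.
VaR = −μ + z·σ = −(0.049%) + 2.326 × 3.89% = 8.999%.

9.00%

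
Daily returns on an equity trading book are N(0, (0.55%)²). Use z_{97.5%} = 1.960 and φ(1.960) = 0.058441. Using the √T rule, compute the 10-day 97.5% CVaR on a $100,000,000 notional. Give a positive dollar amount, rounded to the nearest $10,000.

σ_{10d} = 0.55% × √10 = 1.739%.
ES multiplier = φ(z)/(1−α) = 0.058441/0.025 = 2.338.
ES = 1.739% × 2.338 = 4.066%; on $100,000,000: $4,066,000.

$4,070,000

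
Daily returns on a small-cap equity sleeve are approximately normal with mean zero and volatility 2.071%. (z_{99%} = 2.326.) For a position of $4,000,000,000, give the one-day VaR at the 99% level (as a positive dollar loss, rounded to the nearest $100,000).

$192,700,000

VaR = z·σ = 2.326 × 2.071% = 4.817%.
On $4,000,000,000: 0.04817 × $4,000,000,000 = $192,680,000.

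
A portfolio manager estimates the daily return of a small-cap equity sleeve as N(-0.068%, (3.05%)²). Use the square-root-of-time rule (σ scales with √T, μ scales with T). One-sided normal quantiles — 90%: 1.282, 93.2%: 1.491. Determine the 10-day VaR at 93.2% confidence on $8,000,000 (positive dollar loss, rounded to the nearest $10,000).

$1,200,000

σ_{10d} = 3.05% × √10 = 9.645%; μ_{10d} = 10 × -0.068% = -0.680%.
VaR = −(-0.680%) + 1.491 × 9.645% = 15.061%.
On $8,000,000: 0.15061 × $8,000,000 = $1,204,880.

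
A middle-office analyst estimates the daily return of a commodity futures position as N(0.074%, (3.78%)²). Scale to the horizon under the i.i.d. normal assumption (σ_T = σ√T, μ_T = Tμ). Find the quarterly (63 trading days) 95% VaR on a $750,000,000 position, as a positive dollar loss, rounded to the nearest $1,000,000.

At 95%, z = 1.645.
σ_{63d} = 3.78% × √63 = 30.003%; μ_{63d} = 63 × 0.074% = 4.662%.
VaR = −(4.662%) + 1.645 × 30.003% = 44.693%.
On $750,000,000: 0.44693 × $750,000,000 = $335,197,500.

$335,000,000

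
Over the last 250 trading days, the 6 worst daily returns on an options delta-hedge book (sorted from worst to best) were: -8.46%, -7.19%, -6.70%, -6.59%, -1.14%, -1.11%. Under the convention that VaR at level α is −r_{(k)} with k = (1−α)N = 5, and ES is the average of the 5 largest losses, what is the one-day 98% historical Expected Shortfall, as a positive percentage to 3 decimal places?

6.016%

The 5 worst returns sum to -30.08%.
ES = −(-30.08%) / 5 = 6.016%.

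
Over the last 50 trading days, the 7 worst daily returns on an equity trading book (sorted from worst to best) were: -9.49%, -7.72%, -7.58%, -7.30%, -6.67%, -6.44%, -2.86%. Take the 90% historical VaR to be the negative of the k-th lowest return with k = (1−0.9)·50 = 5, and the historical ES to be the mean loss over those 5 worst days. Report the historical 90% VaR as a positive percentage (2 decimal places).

k = 5; the 5th lowest return is -6.67%, so VaR = 6.67%.

6.67%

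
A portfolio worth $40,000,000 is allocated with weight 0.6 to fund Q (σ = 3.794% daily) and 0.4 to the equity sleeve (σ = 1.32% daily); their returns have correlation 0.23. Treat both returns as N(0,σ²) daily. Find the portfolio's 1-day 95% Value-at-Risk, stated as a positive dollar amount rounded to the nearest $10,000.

σ_p² = 0.6²·3.794² + 0.4²·1.32² + 2·0.23·0.6·0.4·3.794·1.32 = 6.0137 (%²).
σ_p = √6.0137 = 2.452%.
At 95%, z = 1.645.
VaR = 1.645 × 2.452% = 4.034%; on $40,000,000 that is $1,613,600.

$1,610,000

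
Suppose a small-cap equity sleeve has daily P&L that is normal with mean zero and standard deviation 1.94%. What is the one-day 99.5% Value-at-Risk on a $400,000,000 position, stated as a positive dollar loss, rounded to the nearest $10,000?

At 99.5% one-sided, z = 2.576.
VaR = z·σ = 2.576 × 1.94% = 4.997%.
On $400,000,000: 0.04997 × $400,000,000 = $19,988,000.

$19,990,000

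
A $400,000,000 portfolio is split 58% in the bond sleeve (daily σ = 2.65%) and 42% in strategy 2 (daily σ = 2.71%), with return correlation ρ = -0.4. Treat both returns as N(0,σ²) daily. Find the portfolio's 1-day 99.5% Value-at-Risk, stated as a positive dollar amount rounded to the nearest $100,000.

σ_p² = 0.58²·2.65² + 0.42²·2.71² + 2·-0.4·0.58·0.42·2.65·2.71 = 2.2583 (%²).
σ_p = √2.2583 = 1.503%.
At 99.5%, z = 2.576.
VaR = 2.576 × 1.503% = 3.872%; on $400,000,000 that is $15,488,000.

$15,500,000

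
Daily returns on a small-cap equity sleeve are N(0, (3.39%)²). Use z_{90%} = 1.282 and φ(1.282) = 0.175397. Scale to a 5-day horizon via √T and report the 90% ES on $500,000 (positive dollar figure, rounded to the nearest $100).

σ_{5d} = 3.39% × √5 = 7.580%.
ES multiplier = φ(z)/(1−α) = 0.175397/0.1 = 1.754.
ES = 7.580% × 1.754 = 13.295%; on $500,000: $66,475.

$66,500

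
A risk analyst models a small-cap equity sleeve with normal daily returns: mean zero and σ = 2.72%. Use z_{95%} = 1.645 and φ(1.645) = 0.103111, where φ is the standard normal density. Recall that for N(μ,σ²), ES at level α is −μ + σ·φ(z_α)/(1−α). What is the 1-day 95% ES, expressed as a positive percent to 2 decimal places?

Tail multiplier: φ(z)/(1−α) = 0.103111 / 0.05 = 2.062.
ES = 2.72% × 2.062 = 5.609%.

5.61%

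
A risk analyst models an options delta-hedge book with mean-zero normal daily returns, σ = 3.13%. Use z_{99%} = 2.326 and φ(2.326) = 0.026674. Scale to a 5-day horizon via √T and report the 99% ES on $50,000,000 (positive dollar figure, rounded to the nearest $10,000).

$9,330,000

σ_{5d} = 3.13% × √5 = 6.999%.
ES multiplier = φ(z)/(1−α) = 0.026674/0.01 = 2.667.
ES = 6.999% × 2.667 = 18.666%; on $50,000,000: $9,333,000.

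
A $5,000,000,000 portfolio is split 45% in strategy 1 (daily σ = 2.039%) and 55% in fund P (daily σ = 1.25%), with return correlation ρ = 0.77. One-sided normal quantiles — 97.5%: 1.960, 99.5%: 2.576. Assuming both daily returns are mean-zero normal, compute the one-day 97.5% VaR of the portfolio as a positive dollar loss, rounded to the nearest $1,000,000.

σ_p² = 0.45²·2.039² + 0.55²·1.25² + 2·0.77·0.45·0.55·2.039·1.25 = 2.2860 (%²).
σ_p = √2.2860 = 1.512%.
VaR = 1.960 × 1.512% = 2.964%; on $5,000,000,000 that is $148,200,000.

$148,000,000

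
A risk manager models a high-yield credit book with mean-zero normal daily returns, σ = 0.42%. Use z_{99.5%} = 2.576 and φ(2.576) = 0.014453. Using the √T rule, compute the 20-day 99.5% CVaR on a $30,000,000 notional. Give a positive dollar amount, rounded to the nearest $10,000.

σ_{20d} = 0.42% × √20 = 1.878%.
ES multiplier = φ(z)/(1−α) = 0.014453/0.005 = 2.891.
ES = 1.878% × 2.891 = 5.429%; on $30,000,000: $1,628,700.

$1,630,000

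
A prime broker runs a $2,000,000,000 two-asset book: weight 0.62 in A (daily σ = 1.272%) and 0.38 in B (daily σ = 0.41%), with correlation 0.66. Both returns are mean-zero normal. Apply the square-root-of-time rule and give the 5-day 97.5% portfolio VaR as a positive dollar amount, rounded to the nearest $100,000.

σ_p = √(0.62²·1.272² + 0.38²·0.41² + 2·0.66·0.62·0.38·1.272·0.41) = 0.899%.
σ_{5d} = 0.899% × √5 = 2.010%.
z(97.5%) = 1.960.
VaR = 1.960 × 2.010% = 3.940%; on $2,000,000,000 that is $78,800,000.

$78,800,000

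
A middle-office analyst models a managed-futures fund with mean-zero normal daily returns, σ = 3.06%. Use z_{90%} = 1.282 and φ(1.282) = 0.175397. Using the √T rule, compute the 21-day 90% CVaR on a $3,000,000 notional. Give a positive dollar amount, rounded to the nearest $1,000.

$738,000

σ_{21d} = 3.06% × √21 = 14.023%.
ES multiplier = φ(z)/(1−α) = 0.175397/0.1 = 1.754.
ES = 14.023% × 1.754 = 24.596%; on $3,000,000: $737,880.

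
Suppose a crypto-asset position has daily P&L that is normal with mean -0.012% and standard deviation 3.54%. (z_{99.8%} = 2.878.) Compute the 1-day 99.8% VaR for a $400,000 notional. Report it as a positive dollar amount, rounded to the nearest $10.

VaR = −μ + z·σ = −(-0.012%) + 2.878 × 3.54% = 10.200%.
On $400,000: 0.10200 × $400,000 = $40,800.

$40,800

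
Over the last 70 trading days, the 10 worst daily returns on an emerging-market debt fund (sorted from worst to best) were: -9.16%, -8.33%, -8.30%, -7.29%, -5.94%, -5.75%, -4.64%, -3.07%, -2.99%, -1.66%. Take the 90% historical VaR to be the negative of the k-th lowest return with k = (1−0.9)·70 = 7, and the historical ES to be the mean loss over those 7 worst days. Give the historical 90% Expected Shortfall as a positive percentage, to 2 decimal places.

7.06%

The 7 worst returns sum to -49.41%.
ES = −(-49.41%) / 7 = 7.0585…% ≈ 7.06%.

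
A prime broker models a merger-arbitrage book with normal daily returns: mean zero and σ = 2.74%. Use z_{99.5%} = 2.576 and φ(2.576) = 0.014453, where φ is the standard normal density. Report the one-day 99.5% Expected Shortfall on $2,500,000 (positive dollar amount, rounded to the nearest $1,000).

Tail multiplier: φ(z)/(1−α) = 0.014453 / 0.005 = 2.891.
ES = 2.74% × 2.891 = 7.921%.
On $2,500,000: 0.07921 × $2,500,000 = $198,025.

$198,000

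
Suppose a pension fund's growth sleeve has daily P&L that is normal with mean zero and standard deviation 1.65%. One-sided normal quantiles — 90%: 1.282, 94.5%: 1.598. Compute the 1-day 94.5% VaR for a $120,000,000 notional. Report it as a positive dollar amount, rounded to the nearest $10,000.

VaR = z·σ = 1.598 × 1.65% = 2.637%.
On $120,000,000: 0.02637 × $120,000,000 = $3,164,400.

$3,160,000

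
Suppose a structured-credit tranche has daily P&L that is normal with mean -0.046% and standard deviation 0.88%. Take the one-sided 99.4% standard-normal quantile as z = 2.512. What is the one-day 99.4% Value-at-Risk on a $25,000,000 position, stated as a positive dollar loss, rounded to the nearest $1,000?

$564,000

VaR = −μ + z·σ = −(-0.046%) + 2.512 × 0.88% = 2.257%.
On $25,000,000: 0.02257 × $25,000,000 = $564,250.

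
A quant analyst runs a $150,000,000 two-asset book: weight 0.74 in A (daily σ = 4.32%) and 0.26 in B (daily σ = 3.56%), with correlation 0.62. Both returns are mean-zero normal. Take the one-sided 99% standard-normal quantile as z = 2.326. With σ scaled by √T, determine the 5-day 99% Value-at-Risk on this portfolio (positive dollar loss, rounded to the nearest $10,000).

$29,960,000

σ_p = √(0.74²·4.32² + 0.26²·3.56² + 2·0.62·0.74·0.26·4.32·3.56) = 3.840%.
σ_{5d} = 3.840% × √5 = 8.587%.
VaR = 2.326 × 8.587% = 19.973%; on $150,000,000 that is $29,959,500.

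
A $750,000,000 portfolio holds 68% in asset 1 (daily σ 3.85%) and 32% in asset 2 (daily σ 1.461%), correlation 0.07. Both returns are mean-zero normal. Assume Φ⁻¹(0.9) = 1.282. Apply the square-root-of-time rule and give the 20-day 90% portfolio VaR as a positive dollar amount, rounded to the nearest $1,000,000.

σ_p = √(0.68²·3.85² + 0.32²·1.461² + 2·0.07·0.68·0.32·3.85·1.461) = 2.691%.
σ_{20d} = 2.691% × √20 = 12.035%.
VaR = 1.282 × 12.035% = 15.429%; on $750,000,000 that is $115,717,500.

$116,000,000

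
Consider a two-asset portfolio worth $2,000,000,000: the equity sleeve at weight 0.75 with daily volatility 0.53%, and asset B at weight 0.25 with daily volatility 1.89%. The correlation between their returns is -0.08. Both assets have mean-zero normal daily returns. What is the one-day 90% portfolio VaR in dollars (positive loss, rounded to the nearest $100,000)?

$15,200,000

σ_p² = 0.75²·0.53² + 0.25²·1.89² + 2·-0.08·0.75·0.25·0.53·1.89 = 0.3512 (%²).
σ_p = √0.3512 = 0.593%.
At 90%, z = 1.282.
VaR = 1.282 × 0.593% = 0.760%; on $2,000,000,000 that is $15,200,000.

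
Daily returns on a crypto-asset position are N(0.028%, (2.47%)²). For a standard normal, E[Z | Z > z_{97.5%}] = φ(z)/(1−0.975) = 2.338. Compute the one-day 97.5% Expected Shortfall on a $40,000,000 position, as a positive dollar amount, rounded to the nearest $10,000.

$2,300,000

ES = −(0.028%) + 2.47% × 2.338 = 5.747%.
On $40,000,000: 0.05747 × $40,000,000 = $2,298,800.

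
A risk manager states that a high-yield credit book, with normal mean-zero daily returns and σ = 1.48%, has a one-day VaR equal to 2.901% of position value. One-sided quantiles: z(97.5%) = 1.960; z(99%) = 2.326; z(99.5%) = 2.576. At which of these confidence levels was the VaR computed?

97.5%

Implied z = VaR/σ = 2.901 / 1.48 = 1.960.
This matches z(97.5%) = 1.960.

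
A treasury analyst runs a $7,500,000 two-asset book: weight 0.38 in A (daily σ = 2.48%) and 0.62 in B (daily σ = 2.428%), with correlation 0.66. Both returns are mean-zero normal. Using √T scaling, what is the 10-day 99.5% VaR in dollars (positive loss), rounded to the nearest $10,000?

σ_p = √(0.38²·2.48² + 0.62²·2.428² + 2·0.66·0.38·0.62·2.48·2.428) = 2.242%.
σ_{10d} = 2.242% × √10 = 7.090%.
z(99.5%) = 2.576.
VaR = 2.576 × 7.090% = 18.264%; on $7,500,000 that is $1,369,800.

$1,370,000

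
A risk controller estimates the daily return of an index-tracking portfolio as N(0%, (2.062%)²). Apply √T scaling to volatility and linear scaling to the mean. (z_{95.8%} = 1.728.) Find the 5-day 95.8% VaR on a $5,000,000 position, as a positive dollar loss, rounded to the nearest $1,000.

σ_{5d} = 2.062% × √5 = 4.611%.
VaR = 1.728 × 4.611% = 7.968%.
On $5,000,000: 0.07968 × $5,000,000 = $398,400.

$398,000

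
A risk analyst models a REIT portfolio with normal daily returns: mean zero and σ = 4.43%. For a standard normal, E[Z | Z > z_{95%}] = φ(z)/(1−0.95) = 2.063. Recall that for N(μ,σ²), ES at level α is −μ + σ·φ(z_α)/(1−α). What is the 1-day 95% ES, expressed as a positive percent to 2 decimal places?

ES = 4.43% × 2.063 = 9.139%.

9.14%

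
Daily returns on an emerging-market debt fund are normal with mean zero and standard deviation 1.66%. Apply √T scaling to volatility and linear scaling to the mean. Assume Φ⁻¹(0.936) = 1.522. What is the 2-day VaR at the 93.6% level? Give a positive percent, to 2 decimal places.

3.57%

σ_{2d} = 1.66% × √2 = 2.348%.
VaR = 1.522 × 2.348% = 3.574%.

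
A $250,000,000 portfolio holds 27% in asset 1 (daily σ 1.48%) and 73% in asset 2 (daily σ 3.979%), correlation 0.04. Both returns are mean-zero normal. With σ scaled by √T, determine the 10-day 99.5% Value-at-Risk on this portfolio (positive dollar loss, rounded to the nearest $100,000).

$60,000,000

σ_p = √(0.27²·1.48² + 0.73²·3.979² + 2·0.04·0.27·0.73·1.48·3.979) = 2.948%.
σ_{10d} = 2.948% × √10 = 9.322%.
z(99.5%) = 2.576.
VaR = 2.576 × 9.322% = 24.013%; on $250,000,000 that is $60,032,500.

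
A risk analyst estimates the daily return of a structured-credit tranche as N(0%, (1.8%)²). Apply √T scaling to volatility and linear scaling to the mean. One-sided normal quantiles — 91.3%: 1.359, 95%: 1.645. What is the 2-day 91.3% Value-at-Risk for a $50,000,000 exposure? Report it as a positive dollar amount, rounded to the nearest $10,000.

σ_{2d} = 1.8% × √2 = 2.546%.
VaR = 1.359 × 2.546% = 3.460%.
On $50,000,000: 0.03460 × $50,000,000 = $1,730,000.

$1,730,000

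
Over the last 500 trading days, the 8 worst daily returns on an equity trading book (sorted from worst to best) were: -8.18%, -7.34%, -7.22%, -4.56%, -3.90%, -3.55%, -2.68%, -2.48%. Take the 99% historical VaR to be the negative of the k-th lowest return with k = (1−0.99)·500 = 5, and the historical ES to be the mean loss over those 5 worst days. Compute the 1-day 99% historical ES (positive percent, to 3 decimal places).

6.240%

The 5 worst returns sum to -31.20%.
ES = −(-31.20%) / 5 = 6.24% ≈ 6.240%.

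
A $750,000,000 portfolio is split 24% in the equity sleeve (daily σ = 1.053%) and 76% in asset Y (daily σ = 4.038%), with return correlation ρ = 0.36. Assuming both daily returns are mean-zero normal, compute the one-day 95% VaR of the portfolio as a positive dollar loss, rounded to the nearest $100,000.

σ_p² = 0.24²·1.053² + 0.76²·4.038² + 2·0.36·0.24·0.76·1.053·4.038 = 10.0403 (%²).
σ_p = √10.0403 = 3.169%.
At 95%, z = 1.645.
VaR = 1.645 × 3.169% = 5.213%; on $750,000,000 that is $39,097,500.

$39,100,000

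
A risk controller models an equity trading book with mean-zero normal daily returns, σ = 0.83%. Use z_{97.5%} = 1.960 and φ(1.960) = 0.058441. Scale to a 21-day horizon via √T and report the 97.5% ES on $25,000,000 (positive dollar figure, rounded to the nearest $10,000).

σ_{21d} = 0.83% × √21 = 3.804%.
ES multiplier = φ(z)/(1−α) = 0.058441/0.025 = 2.338.
ES = 3.804% × 2.338 = 8.894%; on $25,000,000: $2,223,500.

$2,220,000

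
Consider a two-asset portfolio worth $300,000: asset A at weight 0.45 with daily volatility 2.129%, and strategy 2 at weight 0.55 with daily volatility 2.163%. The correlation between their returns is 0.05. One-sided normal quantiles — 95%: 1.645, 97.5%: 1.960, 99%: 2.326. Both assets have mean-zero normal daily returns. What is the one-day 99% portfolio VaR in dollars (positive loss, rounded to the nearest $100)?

$10,900

σ_p² = 0.45²·2.129² + 0.55²·2.163² + 2·0.05·0.45·0.55·2.129·2.163 = 2.4471 (%²).
σ_p = √2.4471 = 1.564%.
VaR = 2.326 × 1.564% = 3.638%; on $300,000 that is $10,914.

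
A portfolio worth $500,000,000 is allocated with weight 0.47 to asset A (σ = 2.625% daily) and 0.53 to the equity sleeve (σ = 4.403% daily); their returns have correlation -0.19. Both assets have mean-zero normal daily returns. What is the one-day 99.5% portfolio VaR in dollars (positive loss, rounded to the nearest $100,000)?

σ_p² = 0.47²·2.625² + 0.53²·4.403² + 2·-0.19·0.47·0.53·2.625·4.403 = 5.8737 (%²).
σ_p = √5.8737 = 2.424%.
At 99.5%, z = 2.576.
VaR = 2.576 × 2.424% = 6.244%; on $500,000,000 that is $31,220,000.

$31,200,000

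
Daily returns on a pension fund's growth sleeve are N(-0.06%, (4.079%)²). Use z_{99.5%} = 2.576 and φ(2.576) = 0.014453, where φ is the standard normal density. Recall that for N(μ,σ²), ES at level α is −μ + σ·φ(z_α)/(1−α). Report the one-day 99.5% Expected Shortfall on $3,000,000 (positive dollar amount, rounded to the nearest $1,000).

$356,000

Tail multiplier: φ(z)/(1−α) = 0.014453 / 0.005 = 2.891.
ES = −(-0.06%) + 4.079% × 2.891 = 11.852%.
On $3,000,000: 0.11852 × $3,000,000 = $355,560.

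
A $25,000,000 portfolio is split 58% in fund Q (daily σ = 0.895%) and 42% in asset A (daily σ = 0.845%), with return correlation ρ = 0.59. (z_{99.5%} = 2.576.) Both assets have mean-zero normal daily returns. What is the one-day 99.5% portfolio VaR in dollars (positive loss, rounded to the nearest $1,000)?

σ_p² = 0.58²·0.895² + 0.42²·0.845² + 2·0.59·0.58·0.42·0.895·0.845 = 0.6128 (%²).
σ_p = √0.6128 = 0.783%.
VaR = 2.576 × 0.783% = 2.017%; on $25,000,000 that is $504,250.

$504,000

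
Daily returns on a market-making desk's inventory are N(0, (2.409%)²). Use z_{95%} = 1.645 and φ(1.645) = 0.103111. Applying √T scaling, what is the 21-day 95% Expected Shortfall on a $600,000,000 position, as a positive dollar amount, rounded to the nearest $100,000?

$136,600,000

σ_{21d} = 2.409% × √21 = 11.039%.
ES multiplier = φ(z)/(1−α) = 0.103111/0.05 = 2.062.
ES = 11.039% × 2.062 = 22.762%; on $600,000,000: $136,572,000.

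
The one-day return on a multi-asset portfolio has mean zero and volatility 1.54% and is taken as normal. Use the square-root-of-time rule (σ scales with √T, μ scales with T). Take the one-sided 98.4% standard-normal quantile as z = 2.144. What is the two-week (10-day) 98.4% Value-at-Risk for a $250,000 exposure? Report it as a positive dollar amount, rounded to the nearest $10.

$26,100

σ_{10d} = 1.54% × √10 = 4.870%.
VaR = 2.144 × 4.870% = 10.441%.
On $250,000: 0.10441 × $250,000 = $26,102.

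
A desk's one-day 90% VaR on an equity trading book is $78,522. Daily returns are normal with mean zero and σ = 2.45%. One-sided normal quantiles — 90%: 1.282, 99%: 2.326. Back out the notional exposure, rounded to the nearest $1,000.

$2,500,000

VaR as a fraction of value: z·σ = 1.282 × 2.45% = 3.1409%.
Position = $78,522 / 0.031409 = $2,499,984.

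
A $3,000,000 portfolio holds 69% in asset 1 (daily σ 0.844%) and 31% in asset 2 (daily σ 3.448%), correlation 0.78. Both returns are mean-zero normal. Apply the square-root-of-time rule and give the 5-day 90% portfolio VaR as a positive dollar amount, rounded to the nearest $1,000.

$135,000

σ_p = √(0.69²·0.844² + 0.31²·3.448² + 2·0.78·0.69·0.31·0.844·3.448) = 1.566%.
σ_{5d} = 1.566% × √5 = 3.502%.
z(90%) = 1.282.
VaR = 1.282 × 3.502% = 4.490%; on $3,000,000 that is $134,700.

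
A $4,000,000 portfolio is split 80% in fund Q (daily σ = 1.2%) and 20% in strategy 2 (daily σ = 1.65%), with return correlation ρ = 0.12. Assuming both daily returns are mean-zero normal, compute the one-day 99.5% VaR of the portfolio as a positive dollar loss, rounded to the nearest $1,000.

σ_p² = 0.8²·1.2² + 0.2²·1.65² + 2·0.12·0.8·0.2·1.2·1.65 = 1.1065 (%²).
σ_p = √1.1065 = 1.052%.
At 99.5%, z = 2.576.
VaR = 2.576 × 1.052% = 2.710%; on $4,000,000 that is $108,400.

$108,000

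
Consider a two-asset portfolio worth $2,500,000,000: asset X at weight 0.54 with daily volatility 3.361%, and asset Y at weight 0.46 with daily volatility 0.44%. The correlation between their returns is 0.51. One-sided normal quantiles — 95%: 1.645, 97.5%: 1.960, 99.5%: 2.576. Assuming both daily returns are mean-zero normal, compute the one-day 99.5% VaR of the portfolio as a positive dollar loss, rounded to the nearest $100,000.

σ_p² = 0.54²·3.361² + 0.46²·0.44² + 2·0.51·0.54·0.46·3.361·0.44 = 3.7097 (%²).
σ_p = √3.7097 = 1.926%.
VaR = 2.576 × 1.926% = 4.961%; on $2,500,000,000 that is $124,025,000.

$124,000,000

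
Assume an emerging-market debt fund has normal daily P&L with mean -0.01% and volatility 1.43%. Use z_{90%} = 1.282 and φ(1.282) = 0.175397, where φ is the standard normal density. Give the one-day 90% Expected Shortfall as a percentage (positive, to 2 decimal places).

Tail multiplier: φ(z)/(1−α) = 0.175397 / 0.1 = 1.754.
ES = −(-0.01%) + 1.43% × 1.754 = 2.518%.

2.52%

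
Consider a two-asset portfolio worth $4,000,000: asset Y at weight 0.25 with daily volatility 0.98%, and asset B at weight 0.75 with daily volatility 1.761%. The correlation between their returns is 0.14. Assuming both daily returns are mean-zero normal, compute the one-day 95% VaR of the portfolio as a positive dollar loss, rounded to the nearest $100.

σ_p² = 0.25²·0.98² + 0.75²·1.761² + 2·0.14·0.25·0.75·0.98·1.761 = 1.8950 (%²).
σ_p = √1.8950 = 1.377%.
At 95%, z = 1.645.
VaR = 1.645 × 1.377% = 2.265%; on $4,000,000 that is $90,600.

$90,600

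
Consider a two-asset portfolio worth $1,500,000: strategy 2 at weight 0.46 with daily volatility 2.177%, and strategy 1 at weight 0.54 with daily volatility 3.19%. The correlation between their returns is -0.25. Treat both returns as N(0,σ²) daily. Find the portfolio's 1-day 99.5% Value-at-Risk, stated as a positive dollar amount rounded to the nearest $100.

σ_p² = 0.46²·2.177² + 0.54²·3.19² + 2·-0.25·0.46·0.54·2.177·3.19 = 3.1077 (%²).
σ_p = √3.1077 = 1.763%.
At 99.5%, z = 2.576.
VaR = 2.576 × 1.763% = 4.541%; on $1,500,000 that is $68,115.

$68,100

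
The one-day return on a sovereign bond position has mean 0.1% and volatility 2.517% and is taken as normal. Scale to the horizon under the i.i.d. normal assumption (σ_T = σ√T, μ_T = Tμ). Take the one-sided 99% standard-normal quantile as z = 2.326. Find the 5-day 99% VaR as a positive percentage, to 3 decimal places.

12.591%

σ_{5d} = 2.517% × √5 = 5.628%; μ_{5d} = 5 × 0.1% = 0.500%.
VaR = −(0.500%) + 2.326 × 5.628% = 12.591%.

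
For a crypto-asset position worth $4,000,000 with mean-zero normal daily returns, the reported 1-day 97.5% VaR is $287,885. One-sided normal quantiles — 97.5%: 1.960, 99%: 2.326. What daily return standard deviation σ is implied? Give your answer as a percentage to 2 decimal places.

3.67%

VaR as a fraction: $287,885 / $4,000,000 = 7.197%.
σ = VaR / z = 7.197% / 1.960 = 3.672%.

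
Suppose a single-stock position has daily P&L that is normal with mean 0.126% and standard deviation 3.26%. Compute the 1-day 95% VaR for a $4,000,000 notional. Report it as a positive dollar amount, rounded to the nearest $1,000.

$209,000

At 95% one-sided, z = 1.645.
VaR = −μ + z·σ = −(0.126%) + 1.645 × 3.26% = 5.237%.
On $4,000,000: 0.05237 × $4,000,000 = $209,480.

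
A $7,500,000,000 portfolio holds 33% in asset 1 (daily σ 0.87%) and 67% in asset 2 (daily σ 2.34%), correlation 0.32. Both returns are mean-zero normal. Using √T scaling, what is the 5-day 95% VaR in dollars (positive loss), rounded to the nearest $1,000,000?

σ_p = √(0.33²·0.87² + 0.67²·2.34² + 2·0.32·0.33·0.67·0.87·2.34) = 1.682%.
σ_{5d} = 1.682% × √5 = 3.761%.
z(95%) = 1.645.
VaR = 1.645 × 3.761% = 6.187%; on $7,500,000,000 that is $464,025,000.

$464,000,000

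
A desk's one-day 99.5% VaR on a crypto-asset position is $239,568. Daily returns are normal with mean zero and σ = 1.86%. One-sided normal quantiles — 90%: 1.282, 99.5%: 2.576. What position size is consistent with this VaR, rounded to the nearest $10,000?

$5,000,000

VaR as a fraction of value: z·σ = 2.576 × 1.86% = 4.79136%.
Position = $239,568 / 0.0479136 = $5,000,000.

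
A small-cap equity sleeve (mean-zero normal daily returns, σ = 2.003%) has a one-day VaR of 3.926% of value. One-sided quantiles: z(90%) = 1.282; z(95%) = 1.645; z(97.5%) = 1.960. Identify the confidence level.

Implied z = VaR/σ = 3.926 / 2.003 = 1.960.
This matches z(97.5%) = 1.960.

97.5%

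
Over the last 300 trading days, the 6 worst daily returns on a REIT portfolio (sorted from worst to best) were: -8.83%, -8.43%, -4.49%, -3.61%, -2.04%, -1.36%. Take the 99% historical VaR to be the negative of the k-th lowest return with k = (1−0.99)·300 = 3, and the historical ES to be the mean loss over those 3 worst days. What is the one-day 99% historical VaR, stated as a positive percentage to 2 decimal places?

k = 3; the 3rd lowest return is -4.49%, so VaR = 4.49%.

4.49%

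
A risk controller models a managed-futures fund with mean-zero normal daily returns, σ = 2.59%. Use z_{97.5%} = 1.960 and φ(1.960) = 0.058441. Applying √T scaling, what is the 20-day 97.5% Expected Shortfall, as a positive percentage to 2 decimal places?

27.08%

σ_{20d} = 2.59% × √20 = 11.583%.
ES multiplier = φ(z)/(1−α) = 0.058441/0.025 = 2.338.
ES = 11.583% × 2.338 = 27.081%.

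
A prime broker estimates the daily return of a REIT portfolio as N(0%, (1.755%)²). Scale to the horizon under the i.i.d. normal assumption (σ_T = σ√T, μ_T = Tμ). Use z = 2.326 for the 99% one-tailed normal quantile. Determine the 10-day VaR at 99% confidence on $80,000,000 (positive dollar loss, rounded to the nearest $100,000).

σ_{10d} = 1.755% × √10 = 5.550%.
VaR = 2.326 × 5.550% = 12.909%.
On $80,000,000: 0.12909 × $80,000,000 = $10,327,200.

$10,300,000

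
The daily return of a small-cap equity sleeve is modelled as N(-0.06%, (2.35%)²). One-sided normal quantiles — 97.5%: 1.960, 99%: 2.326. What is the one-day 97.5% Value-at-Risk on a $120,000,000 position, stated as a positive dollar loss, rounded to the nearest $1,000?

VaR = −μ + z·σ = −(-0.06%) + 1.960 × 2.35% = 4.666%.
On $120,000,000: 0.04666 × $120,000,000 = $5,599,200.

$5,599,000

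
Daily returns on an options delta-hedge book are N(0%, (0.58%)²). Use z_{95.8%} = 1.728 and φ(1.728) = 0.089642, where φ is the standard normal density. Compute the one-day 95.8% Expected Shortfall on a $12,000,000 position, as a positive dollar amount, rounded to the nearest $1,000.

Tail multiplier: φ(z)/(1−α) = 0.089642 / 0.042 = 2.134.
ES = 0.58% × 2.134 = 1.238%.
On $12,000,000: 0.01238 × $12,000,000 = $148,560.

$149,000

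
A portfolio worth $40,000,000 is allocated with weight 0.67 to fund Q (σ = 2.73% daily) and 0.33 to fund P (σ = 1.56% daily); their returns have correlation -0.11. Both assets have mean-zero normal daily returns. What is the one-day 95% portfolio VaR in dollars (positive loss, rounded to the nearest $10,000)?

σ_p² = 0.67²·2.73² + 0.33²·1.56² + 2·-0.11·0.67·0.33·2.73·1.56 = 3.4035 (%²).
σ_p = √3.4035 = 1.845%.
At 95%, z = 1.645.
VaR = 1.645 × 1.845% = 3.035%; on $40,000,000 that is $1,214,000.

$1,210,000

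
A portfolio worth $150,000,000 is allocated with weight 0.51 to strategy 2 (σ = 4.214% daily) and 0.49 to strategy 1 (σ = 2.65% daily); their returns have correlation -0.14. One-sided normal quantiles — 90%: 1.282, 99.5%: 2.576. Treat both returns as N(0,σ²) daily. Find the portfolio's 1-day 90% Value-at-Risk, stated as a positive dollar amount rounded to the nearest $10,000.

σ_p² = 0.51²·4.214² + 0.49²·2.65² + 2·-0.14·0.51·0.49·4.214·2.65 = 5.5235 (%²).
σ_p = √5.5235 = 2.350%.
VaR = 1.282 × 2.350% = 3.013%; on $150,000,000 that is $4,519,500.

$4,520,000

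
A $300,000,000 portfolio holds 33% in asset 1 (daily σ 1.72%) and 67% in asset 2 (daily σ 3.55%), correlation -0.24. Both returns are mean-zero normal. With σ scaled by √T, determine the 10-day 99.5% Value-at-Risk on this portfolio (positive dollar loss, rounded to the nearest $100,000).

σ_p = √(0.33²·1.72² + 0.67²·3.55² + 2·-0.24·0.33·0.67·1.72·3.55) = 2.309%.
σ_{10d} = 2.309% × √10 = 7.302%.
z(99.5%) = 2.576.
VaR = 2.576 × 7.302% = 18.810%; on $300,000,000 that is $56,430,000.

$56,400,000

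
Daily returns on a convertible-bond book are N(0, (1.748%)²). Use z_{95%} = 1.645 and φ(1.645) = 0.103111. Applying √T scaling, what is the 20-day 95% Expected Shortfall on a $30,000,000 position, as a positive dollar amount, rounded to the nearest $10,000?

$4,840,000

σ_{20d} = 1.748% × √20 = 7.817%.
ES multiplier = φ(z)/(1−α) = 0.103111/0.05 = 2.062.
ES = 7.817% × 2.062 = 16.119%; on $30,000,000: $4,835,700.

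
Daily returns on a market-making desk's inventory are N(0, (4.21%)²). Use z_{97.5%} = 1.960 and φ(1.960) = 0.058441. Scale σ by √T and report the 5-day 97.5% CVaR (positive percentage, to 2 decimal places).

σ_{5d} = 4.21% × √5 = 9.414%.
ES multiplier = φ(z)/(1−α) = 0.058441/0.025 = 2.338.
ES = 9.414% × 2.338 = 22.010%.

22.01%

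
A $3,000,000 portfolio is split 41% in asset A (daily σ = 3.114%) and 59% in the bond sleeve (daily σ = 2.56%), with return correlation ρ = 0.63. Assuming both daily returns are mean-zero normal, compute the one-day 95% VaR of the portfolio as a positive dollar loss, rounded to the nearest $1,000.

σ_p² = 0.41²·3.114² + 0.59²·2.56² + 2·0.63·0.41·0.59·3.114·2.56 = 6.3411 (%²).
σ_p = √6.3411 = 2.518%.
At 95%, z = 1.645.
VaR = 1.645 × 2.518% = 4.142%; on $3,000,000 that is $124,260.

$124,000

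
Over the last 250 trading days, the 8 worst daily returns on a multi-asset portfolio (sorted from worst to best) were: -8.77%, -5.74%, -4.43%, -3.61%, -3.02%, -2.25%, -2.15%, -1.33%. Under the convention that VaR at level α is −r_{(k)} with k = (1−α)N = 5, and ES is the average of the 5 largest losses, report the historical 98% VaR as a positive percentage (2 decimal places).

3.02%

k = 5; the 5th lowest return is -3.02%, so VaR = 3.02%.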